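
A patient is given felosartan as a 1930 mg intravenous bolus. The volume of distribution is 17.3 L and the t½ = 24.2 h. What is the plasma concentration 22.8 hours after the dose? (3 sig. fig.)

58.1 µg/mL

C₀ = dose / V = 1930 / 17.3 = 111.6 µg/mL
k = ln 2 / 24.2 = 0.02864 h⁻¹
C(t) = C₀ e^(−kt) = 111.6 × e^(−0.02864 × 22.8) = 111.6 × e^(−0.6530) = 111.6 × 0.5205 ≈ 58.1 µg/mL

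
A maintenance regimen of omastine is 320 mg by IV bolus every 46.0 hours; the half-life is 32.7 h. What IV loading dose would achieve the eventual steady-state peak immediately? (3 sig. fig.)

514 mg

k = ln 2 / 32.7 = 0.02120 h⁻¹
Accumulation ratio R = 1 / (1 − e^(−kτ)) = 1 / (1 − e^(−0.02120×46.0)) = 1 / (1 − 0.3772) = 1.606
Loading dose = maintenance dose × R = 320 × 1.606 ≈ 514 mg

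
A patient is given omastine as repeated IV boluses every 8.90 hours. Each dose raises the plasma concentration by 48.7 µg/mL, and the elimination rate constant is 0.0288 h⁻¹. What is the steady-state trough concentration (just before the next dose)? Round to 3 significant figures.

167 µg/mL

Fraction remaining after one interval: e^(−kτ) = e^(−0.02880 × 8.90) = 0.7739
R = 1 / (1 − 0.7739) = 4.423
Css,max = 48.7 × 4.423 = 215.4 µg/mL
Css,min = Css,max × e^(−kτ) = 215.4 × 0.7739 ≈ 167 µg/mL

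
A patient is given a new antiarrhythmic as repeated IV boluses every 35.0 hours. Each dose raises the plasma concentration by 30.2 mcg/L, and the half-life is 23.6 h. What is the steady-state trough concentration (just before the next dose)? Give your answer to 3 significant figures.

16.8 mcg/L

k = ln 2 / 23.6 = 0.02937 h⁻¹
Fraction remaining after one interval: e^(−kτ) = e^(−0.02937 × 35.0) = 0.3577
R = 1 / (1 − 0.3577) = 1.557
Css,max = 30.2 × 1.557 = 47.02 mcg/L
Css,min = Css,max × e^(−kτ) = 47.02 × 0.3577 ≈ 16.8 mcg/L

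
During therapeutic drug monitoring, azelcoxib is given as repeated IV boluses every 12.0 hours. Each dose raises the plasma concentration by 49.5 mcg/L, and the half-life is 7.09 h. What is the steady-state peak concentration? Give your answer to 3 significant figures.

k = ln 2 / 7.09 = 0.09776 h⁻¹
Fraction remaining after one interval: e^(−kτ) = e^(−0.09776 × 12.0) = 0.3094
R = 1 / (1 − 0.3094) = 1.448
Css,max = 49.5 × 1.448 ≈ 71.7 mcg/L

71.7 mcg/L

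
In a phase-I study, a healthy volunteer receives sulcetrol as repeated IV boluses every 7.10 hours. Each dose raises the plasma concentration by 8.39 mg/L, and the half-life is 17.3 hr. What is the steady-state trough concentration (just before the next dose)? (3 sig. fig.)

k = ln 2 / 17.3 = 0.04007 hr⁻¹
Fraction remaining after one interval: e^(−kτ) = e^(−0.04007 × 7.10) = 0.7524
R = 1 / (1 − 0.7524) = 4.039
Css,max = 8.39 × 4.039 = 33.89 mg/L
Css,min = Css,max × e^(−kτ) = 33.89 × 0.7524 ≈ 25.5 mg/L

25.5 mg/L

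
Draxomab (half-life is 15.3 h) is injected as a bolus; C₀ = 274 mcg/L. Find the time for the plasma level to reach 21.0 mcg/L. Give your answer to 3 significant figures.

k = ln 2 / 15.3 = 0.04530 h⁻¹
C(t) = C₀ e^(−kt)  ⇒  t = ln(C₀/C) / k
t = ln(274/21.0) / 0.04530 = 2.569 / 0.04530 ≈ 56.7 hours

56.7 hours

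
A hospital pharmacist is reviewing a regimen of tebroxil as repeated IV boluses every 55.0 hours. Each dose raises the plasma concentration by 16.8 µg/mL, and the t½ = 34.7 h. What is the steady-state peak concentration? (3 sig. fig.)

25.2 µg/mL

k = ln 2 / 34.7 = 0.01998 h⁻¹
Fraction remaining after one interval: e^(−kτ) = e^(−0.01998 × 55.0) = 0.3333
R = 1 / (1 − 0.3333) = 1.500
Css,max = 16.8 × 1.500 ≈ 25.2 µg/mL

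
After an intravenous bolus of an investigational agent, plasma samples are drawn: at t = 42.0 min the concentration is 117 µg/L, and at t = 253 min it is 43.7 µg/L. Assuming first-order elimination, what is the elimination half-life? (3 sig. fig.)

k = ln(C₁/C₂) / (t₂ − t₁) = ln(117/43.7) / (253 − 42.0)
  = 0.9848 / 211.0 = 0.004667 min⁻¹
t½ = ln 2 / k = ln 2 / 0.004667 ≈ 149 minutes

149 minutes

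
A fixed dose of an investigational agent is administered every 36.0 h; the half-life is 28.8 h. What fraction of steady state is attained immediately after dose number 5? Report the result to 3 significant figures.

0.987

k = ln 2 / 28.8 = 0.02407 h⁻¹
f_n = 1 − e^(−nkτ) = 1 − e^(−5 × 0.02407 × 36.0) = 1 − e^(−4.332) = 1 − 0.01314 ≈ 0.987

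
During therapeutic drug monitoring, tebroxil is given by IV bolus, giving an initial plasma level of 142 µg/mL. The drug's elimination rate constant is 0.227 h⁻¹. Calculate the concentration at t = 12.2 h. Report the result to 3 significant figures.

8.90 µg/mL

C(t) = C₀ e^(−kt) = 142 × e^(−0.2270 × 12.2) = 142 × e^(−2.769) = 142 × 0.06270 ≈ 8.90 µg/mL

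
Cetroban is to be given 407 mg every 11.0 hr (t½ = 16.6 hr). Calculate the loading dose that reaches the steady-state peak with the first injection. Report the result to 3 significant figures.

k = ln 2 / 16.6 = 0.04176 hr⁻¹
Accumulation ratio R = 1 / (1 − e^(−kτ)) = 1 / (1 − e^(−0.04176×11.0)) = 1 / (1 − 0.6317) = 2.715
Loading dose = maintenance dose × R = 407 × 2.715 ≈ 1110 mg

1110 mg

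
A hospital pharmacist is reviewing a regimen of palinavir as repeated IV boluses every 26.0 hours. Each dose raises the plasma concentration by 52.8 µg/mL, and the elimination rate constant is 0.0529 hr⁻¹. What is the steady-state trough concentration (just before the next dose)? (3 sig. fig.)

Fraction remaining after one interval: e^(−kτ) = e^(−0.05290 × 26.0) = 0.2527
R = 1 / (1 − 0.2527) = 1.338
Css,max = 52.8 × 1.338 = 70.66 µg/mL
Css,min = Css,max × e^(−kτ) = 70.66 × 0.2527 ≈ 17.9 µg/mL

17.9 µg/mL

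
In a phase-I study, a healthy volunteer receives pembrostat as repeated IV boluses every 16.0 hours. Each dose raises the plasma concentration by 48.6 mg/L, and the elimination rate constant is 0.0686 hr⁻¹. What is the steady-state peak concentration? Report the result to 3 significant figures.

72.9 mg/L

Fraction remaining after one interval: e^(−kτ) = e^(−0.06860 × 16.0) = 0.3337
R = 1 / (1 − 0.3337) = 1.501
Css,max = 48.6 × 1.501 ≈ 72.9 mg/L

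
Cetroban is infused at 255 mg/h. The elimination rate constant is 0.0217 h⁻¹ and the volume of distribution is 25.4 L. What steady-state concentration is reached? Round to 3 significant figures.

CL = k · V = 0.0217 × 25.4 = 0.5512 L/h
Css = rate / CL = 255 / 0.5512 ≈ 463 mg/L

463 mg/L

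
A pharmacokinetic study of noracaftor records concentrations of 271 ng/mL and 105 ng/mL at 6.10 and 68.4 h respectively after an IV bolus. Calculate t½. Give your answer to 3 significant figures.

k = ln(C₁/C₂) / (t₂ − t₁) = ln(271/105) / (68.4 − 6.10)
  = 0.9482 / 62.30 = 0.01522 h⁻¹
t½ = ln 2 / k = ln 2 / 0.01522 ≈ 45.5 hours

45.5 hours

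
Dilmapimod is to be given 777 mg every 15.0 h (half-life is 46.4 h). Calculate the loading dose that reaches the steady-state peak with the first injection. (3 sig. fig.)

3870 mg

k = ln 2 / 46.4 = 0.01494 h⁻¹
Accumulation ratio R = 1 / (1 − e^(−kτ)) = 1 / (1 − e^(−0.01494×15.0)) = 1 / (1 − 0.7993) = 4.981
Loading dose = maintenance dose × R = 777 × 4.981 ≈ 3870 mg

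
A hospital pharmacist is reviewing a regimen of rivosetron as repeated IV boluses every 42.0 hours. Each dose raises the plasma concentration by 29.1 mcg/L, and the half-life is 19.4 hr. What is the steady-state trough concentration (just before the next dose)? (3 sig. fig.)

k = ln 2 / 19.4 = 0.03573 hr⁻¹
Fraction remaining after one interval: e^(−kτ) = e^(−0.03573 × 42.0) = 0.2230
R = 1 / (1 − 0.2230) = 1.287
Css,max = 29.1 × 1.287 = 37.45 mcg/L
Css,min = Css,max × e^(−kτ) = 37.45 × 0.2230 ≈ 8.35 mcg/L

8.35 mcg/L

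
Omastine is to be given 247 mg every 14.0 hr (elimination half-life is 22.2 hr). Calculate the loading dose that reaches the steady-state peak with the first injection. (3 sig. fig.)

k = ln 2 / 22.2 = 0.03122 hr⁻¹
Accumulation ratio R = 1 / (1 − e^(−kτ)) = 1 / (1 − e^(−0.03122×14.0)) = 1 / (1 − 0.6459) = 2.824
Loading dose = maintenance dose × R = 247 × 2.824 ≈ 698 mg

698 mg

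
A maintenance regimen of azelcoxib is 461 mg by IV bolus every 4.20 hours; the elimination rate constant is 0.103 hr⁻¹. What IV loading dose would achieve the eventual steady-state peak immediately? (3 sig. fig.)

1310 mg

Accumulation ratio R = 1 / (1 − e^(−kτ)) = 1 / (1 − e^(−0.1030×4.20)) = 1 / (1 − 0.6488) = 2.848
Loading dose = maintenance dose × R = 461 × 2.848 ≈ 1310 mg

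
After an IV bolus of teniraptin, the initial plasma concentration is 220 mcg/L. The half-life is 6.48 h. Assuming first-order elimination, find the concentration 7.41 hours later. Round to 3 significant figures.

99.6 mcg/L

k = ln 2 / 6.48 = 0.1070 h⁻¹
7.41 h is 1.144 half-lives, so C = 220 × (1/2)^1.144 = 220 × 0.4527 ≈ 99.6 mcg/L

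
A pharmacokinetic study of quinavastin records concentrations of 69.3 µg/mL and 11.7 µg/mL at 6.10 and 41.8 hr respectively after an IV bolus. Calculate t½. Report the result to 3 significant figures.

13.9 hours

k = ln(C₁/C₂) / (t₂ − t₁) = ln(69.3/11.7) / (41.8 − 6.10)
  = 1.779 / 35.70 = 0.04983 hr⁻¹
t½ = ln 2 / k = ln 2 / 0.04983 ≈ 13.9 hours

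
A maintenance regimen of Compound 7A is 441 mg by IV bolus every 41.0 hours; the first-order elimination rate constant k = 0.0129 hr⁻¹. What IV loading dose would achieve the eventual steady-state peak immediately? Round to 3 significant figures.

Accumulation ratio R = 1 / (1 − e^(−kτ)) = 1 / (1 − e^(−0.01290×41.0)) = 1 / (1 − 0.5893) = 2.435
Loading dose = maintenance dose × R = 441 × 2.435 ≈ 1070 mg

1070 mg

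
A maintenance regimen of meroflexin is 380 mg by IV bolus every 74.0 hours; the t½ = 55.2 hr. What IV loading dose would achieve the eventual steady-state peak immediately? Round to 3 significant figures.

628 mg

k = ln 2 / 55.2 = 0.01256 hr⁻¹
Accumulation ratio R = 1 / (1 − e^(−kτ)) = 1 / (1 − e^(−0.01256×74.0)) = 1 / (1 − 0.3949) = 1.653
Loading dose = maintenance dose × R = 380 × 1.653 ≈ 628 mg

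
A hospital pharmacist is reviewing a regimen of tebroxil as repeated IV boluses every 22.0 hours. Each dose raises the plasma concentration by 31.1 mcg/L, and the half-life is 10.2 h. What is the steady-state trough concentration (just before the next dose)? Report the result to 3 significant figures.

k = ln 2 / 10.2 = 0.06796 h⁻¹
Fraction remaining after one interval: e^(−kτ) = e^(−0.06796 × 22.0) = 0.2242
R = 1 / (1 − 0.2242) = 1.289
Css,max = 31.1 × 1.289 = 40.09 mcg/L
Css,min = Css,max × e^(−kτ) = 40.09 × 0.2242 ≈ 8.99 mcg/L

8.99 mcg/L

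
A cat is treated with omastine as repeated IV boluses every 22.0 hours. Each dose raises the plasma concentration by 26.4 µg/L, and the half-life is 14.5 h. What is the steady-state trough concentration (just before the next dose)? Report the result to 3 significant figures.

k = ln 2 / 14.5 = 0.04780 h⁻¹
Fraction remaining after one interval: e^(−kτ) = e^(−0.04780 × 22.0) = 0.3494
R = 1 / (1 − 0.3494) = 1.537
Css,max = 26.4 × 1.537 = 40.58 µg/L
Css,min = Css,max × e^(−kτ) = 40.58 × 0.3494 ≈ 14.2 µg/L

14.2 µg/L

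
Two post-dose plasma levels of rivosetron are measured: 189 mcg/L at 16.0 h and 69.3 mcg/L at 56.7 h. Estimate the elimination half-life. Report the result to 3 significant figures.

28.1 hours

k = ln(C₁/C₂) / (t₂ − t₁) = ln(189/69.3) / (56.7 − 16.0)
  = 1.003 / 40.70 = 0.02465 h⁻¹
t½ = ln 2 / k = ln 2 / 0.02465 ≈ 28.1 hours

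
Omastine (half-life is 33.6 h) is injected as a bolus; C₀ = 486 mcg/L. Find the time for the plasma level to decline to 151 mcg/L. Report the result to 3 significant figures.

k = ln 2 / 33.6 = 0.02063 h⁻¹
C(t) = C₀ e^(−kt)  ⇒  t = ln(C₀/C) / k
t = ln(486/151) / 0.02063 = 1.169 / 0.02063 ≈ 56.7 hours

56.7 hours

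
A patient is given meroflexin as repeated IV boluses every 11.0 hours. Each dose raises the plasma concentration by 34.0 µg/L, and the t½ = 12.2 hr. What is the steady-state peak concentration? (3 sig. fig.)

k = ln 2 / 12.2 = 0.05682 hr⁻¹
Fraction remaining after one interval: e^(−kτ) = e^(−0.05682 × 11.0) = 0.5353
R = 1 / (1 − 0.5353) = 2.152
Css,max = 34.0 × 2.152 ≈ 73.2 µg/L

73.2 µg/L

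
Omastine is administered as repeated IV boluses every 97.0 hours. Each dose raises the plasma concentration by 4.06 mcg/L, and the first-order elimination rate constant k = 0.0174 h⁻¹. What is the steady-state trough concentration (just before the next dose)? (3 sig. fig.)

0.921 mcg/L

Fraction remaining after one interval: e^(−kτ) = e^(−0.01740 × 97.0) = 0.1849
R = 1 / (1 − 0.1849) = 1.227
Css,max = 4.06 × 1.227 = 4.981 mcg/L
Css,min = Css,max × e^(−kτ) = 4.981 × 0.1849 ≈ 0.921 mcg/L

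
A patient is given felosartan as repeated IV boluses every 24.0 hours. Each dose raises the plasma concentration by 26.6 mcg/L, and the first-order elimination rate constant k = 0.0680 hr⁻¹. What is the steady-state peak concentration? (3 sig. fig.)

Fraction remaining after one interval: e^(−kτ) = e^(−0.06800 × 24.0) = 0.1955
R = 1 / (1 − 0.1955) = 1.243
Css,max = 26.6 × 1.243 ≈ 33.1 mcg/L

33.1 mcg/L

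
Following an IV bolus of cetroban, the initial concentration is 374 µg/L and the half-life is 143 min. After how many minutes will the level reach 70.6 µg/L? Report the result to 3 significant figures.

k = ln 2 / 143 = 0.004847 min⁻¹
C(t) = C₀ e^(−kt)  ⇒  t = ln(C₀/C) / k
t = ln(374/70.6) / 0.004847 = 1.667 / 0.004847 ≈ 344 minutes

344 minutes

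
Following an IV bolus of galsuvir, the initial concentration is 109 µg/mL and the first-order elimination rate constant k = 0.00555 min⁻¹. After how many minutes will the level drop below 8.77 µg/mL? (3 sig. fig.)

C(t) = C₀ e^(−kt)  ⇒  t = ln(C₀/C) / k
t = ln(109/8.77) / 0.005550 = 2.520 / 0.005550 ≈ 454 minutes

454 minutes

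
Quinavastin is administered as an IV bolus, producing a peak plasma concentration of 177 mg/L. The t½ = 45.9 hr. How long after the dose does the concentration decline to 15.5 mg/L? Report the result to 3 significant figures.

161 hours

k = ln 2 / 45.9 = 0.01510 hr⁻¹
C(t) = C₀ e^(−kt)  ⇒  t = ln(C₀/C) / k
t = ln(177/15.5) / 0.01510 = 2.435 / 0.01510 ≈ 161 hours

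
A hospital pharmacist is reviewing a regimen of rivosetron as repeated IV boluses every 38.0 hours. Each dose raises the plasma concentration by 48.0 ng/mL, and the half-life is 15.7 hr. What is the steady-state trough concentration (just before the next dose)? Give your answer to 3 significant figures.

k = ln 2 / 15.7 = 0.04415 hr⁻¹
Fraction remaining after one interval: e^(−kτ) = e^(−0.04415 × 38.0) = 0.1868
R = 1 / (1 − 0.1868) = 1.230
Css,max = 48.0 × 1.230 = 59.03 ng/mL
Css,min = Css,max × e^(−kτ) = 59.03 × 0.1868 ≈ 11.0 ng/mL

11.0 ng/mL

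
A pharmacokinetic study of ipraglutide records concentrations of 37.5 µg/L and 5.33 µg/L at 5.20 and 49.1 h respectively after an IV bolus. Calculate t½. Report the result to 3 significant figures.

15.6 hours

k = ln(C₁/C₂) / (t₂ − t₁) = ln(37.5/5.33) / (49.1 − 5.20)
  = 1.951 / 43.90 = 0.04444 h⁻¹
t½ = ln 2 / k = ln 2 / 0.04444 ≈ 15.6 hours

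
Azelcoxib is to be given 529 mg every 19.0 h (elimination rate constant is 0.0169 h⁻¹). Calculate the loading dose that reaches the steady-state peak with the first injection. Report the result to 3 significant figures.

Accumulation ratio R = 1 / (1 − e^(−kτ)) = 1 / (1 − e^(−0.01690×19.0)) = 1 / (1 − 0.7254) = 3.641
Loading dose = maintenance dose × R = 529 × 3.641 ≈ 1930 mg

1930 mg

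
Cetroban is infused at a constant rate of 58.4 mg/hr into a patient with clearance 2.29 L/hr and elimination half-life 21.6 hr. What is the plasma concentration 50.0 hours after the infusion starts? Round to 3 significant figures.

20.4 µg/mL

Css = rate / CL = 58.4 / 2.29 = 25.50 µg/mL
k = ln 2 / 21.6 = 0.03209 hr⁻¹
C(t) = Css (1 − e^(−kt)) = 25.50 × (1 − e^(−1.605)) = 25.50 × 0.7990 ≈ 20.4 µg/mL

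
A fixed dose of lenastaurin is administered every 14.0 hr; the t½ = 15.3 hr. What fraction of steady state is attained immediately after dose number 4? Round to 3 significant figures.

0.921

k = ln 2 / 15.3 = 0.04530 hr⁻¹
f_n = 1 − e^(−nkτ) = 1 − e^(−4 × 0.04530 × 14.0) = 1 − e^(−2.537) = 1 − 0.07910 ≈ 0.921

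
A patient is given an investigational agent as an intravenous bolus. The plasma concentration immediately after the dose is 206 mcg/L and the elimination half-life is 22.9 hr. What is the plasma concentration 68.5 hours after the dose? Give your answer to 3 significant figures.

k = ln 2 / 22.9 = 0.03027 hr⁻¹
68.5 hr is 2.991 half-lives, so C = 206 × (1/2)^2.991 = 206 × 0.1258 ≈ 25.9 mcg/L

25.9 mcg/L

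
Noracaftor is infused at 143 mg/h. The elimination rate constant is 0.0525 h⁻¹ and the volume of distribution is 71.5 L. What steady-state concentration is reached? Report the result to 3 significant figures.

38.1 µg/mL

CL = k · V = 0.0525 × 71.5 = 3.754 L/h
Css = rate / CL = 143 / 3.754 ≈ 38.1 µg/mL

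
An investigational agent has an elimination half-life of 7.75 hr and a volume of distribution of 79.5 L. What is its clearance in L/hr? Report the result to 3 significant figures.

7.11 L/hr

k = ln 2 / t½ = ln 2 / 7.75 = 0.08944 hr⁻¹
CL = k · V = 0.08944 × 79.5 ≈ 7.11 L/hr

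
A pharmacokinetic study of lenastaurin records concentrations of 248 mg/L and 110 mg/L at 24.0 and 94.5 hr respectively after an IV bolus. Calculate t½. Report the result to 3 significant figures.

60.1 hours

k = ln(C₁/C₂) / (t₂ − t₁) = ln(248/110) / (94.5 − 24.0)
  = 0.8129 / 70.50 = 0.01153 hr⁻¹
t½ = ln 2 / k = ln 2 / 0.01153 ≈ 60.1 hours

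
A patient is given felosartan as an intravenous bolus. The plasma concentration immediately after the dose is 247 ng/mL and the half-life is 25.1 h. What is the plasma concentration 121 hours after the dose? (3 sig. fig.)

8.74 ng/mL

k = ln 2 / 25.1 = 0.02762 h⁻¹
121 h is 4.821 half-lives, so C = 247 × (1/2)^4.821 = 247 × 0.03539 ≈ 8.74 ng/mL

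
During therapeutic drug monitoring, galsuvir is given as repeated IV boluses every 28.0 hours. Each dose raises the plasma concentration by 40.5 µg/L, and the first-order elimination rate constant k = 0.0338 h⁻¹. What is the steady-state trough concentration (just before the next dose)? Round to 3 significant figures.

Fraction remaining after one interval: e^(−kτ) = e^(−0.03380 × 28.0) = 0.3881
R = 1 / (1 − 0.3881) = 1.634
Css,max = 40.5 × 1.634 = 66.19 µg/L
Css,min = Css,max × e^(−kτ) = 66.19 × 0.3881 ≈ 25.7 µg/L

25.7 µg/L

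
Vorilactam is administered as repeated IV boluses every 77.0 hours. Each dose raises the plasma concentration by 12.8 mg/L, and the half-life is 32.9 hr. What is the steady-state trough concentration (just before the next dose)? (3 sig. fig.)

3.15 mg/L

k = ln 2 / 32.9 = 0.02107 hr⁻¹
Fraction remaining after one interval: e^(−kτ) = e^(−0.02107 × 77.0) = 0.1975
R = 1 / (1 − 0.1975) = 1.246
Css,max = 12.8 × 1.246 = 15.95 mg/L
Css,min = Css,max × e^(−kτ) = 15.95 × 0.1975 ≈ 3.15 mg/L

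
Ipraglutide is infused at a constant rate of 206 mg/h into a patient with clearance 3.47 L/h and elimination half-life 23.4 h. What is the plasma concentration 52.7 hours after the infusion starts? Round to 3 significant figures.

Css = rate / CL = 206 / 3.47 = 59.37 mg/L
k = ln 2 / 23.4 = 0.02962 h⁻¹
C(t) = Css (1 − e^(−kt)) = 59.37 × (1 − e^(−1.561)) = 59.37 × 0.7901 ≈ 46.9 mg/L

46.9 mg/L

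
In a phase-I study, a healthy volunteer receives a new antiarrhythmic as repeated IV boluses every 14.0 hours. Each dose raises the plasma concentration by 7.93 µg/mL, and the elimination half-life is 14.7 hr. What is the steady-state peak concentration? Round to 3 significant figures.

k = ln 2 / 14.7 = 0.04715 hr⁻¹
Fraction remaining after one interval: e^(−kτ) = e^(−0.04715 × 14.0) = 0.5168
R = 1 / (1 − 0.5168) = 2.069
Css,max = 7.93 × 2.069 ≈ 16.4 µg/mL

16.4 µg/mL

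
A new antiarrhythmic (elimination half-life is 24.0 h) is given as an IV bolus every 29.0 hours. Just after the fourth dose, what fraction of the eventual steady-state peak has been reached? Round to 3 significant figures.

0.965

k = ln 2 / 24.0 = 0.02888 h⁻¹
f_n = 1 − e^(−nkτ) = 1 − e^(−4 × 0.02888 × 29.0) = 1 − e^(−3.350) = 1 − 0.03508 ≈ 0.965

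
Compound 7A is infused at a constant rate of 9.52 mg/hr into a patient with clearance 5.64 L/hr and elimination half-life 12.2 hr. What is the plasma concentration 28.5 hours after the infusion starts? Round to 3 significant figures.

1.35 µg/mL

Css = rate / CL = 9.52 / 5.64 = 1.688 µg/mL
k = ln 2 / 12.2 = 0.05682 hr⁻¹
C(t) = Css (1 − e^(−kt)) = 1.688 × (1 − e^(−1.619)) = 1.688 × 0.8020 ≈ 1.35 µg/mL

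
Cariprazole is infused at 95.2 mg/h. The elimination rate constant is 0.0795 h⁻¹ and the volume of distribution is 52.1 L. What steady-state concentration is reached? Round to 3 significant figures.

CL = k · V = 0.0795 × 52.1 = 4.142 L/h
Css = rate / CL = 95.2 / 4.142 ≈ 23.0 mg/L

23.0 mg/L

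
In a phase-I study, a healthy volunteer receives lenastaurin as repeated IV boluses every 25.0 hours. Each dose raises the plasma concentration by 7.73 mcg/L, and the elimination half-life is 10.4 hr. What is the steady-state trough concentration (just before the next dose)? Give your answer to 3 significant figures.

k = ln 2 / 10.4 = 0.06665 hr⁻¹
Fraction remaining after one interval: e^(−kτ) = e^(−0.06665 × 25.0) = 0.1890
R = 1 / (1 − 0.1890) = 1.233
Css,max = 7.73 × 1.233 = 9.531 mcg/L
Css,min = Css,max × e^(−kτ) = 9.531 × 0.1890 ≈ 1.80 mcg/L

1.80 mcg/L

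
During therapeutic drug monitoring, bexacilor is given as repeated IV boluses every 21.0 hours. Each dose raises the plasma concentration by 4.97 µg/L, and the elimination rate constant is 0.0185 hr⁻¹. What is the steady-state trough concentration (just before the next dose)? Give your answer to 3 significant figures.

10.5 µg/L

Fraction remaining after one interval: e^(−kτ) = e^(−0.01850 × 21.0) = 0.6781
R = 1 / (1 − 0.6781) = 3.106
Css,max = 4.97 × 3.106 = 15.44 µg/L
Css,min = Css,max × e^(−kτ) = 15.44 × 0.6781 ≈ 10.5 µg/L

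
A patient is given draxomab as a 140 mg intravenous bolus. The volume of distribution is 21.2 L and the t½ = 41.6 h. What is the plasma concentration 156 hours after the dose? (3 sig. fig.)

C₀ = dose / V = 140 / 21.2 = 6.604 mg/L
k = ln 2 / 41.6 = 0.01666 h⁻¹
C(t) = C₀ e^(−kt) = 6.604 × e^(−0.01666 × 156) = 6.604 × e^(−2.599) = 6.604 × 0.07433 ≈ 0.491 mg/L

0.491 mg/L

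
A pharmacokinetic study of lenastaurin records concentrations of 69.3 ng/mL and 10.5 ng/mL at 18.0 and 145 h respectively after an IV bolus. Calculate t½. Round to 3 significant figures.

k = ln(C₁/C₂) / (t₂ − t₁) = ln(69.3/10.5) / (145 − 18.0)
  = 1.887 / 127.0 = 0.01486 h⁻¹
t½ = ln 2 / k = ln 2 / 0.01486 ≈ 46.6 hours

46.6 hours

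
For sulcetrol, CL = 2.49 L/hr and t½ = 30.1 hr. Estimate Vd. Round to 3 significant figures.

k = ln 2 / t½ = ln 2 / 30.1 = 0.02303 hr⁻¹
V = CL / k = 2.49 / 0.02303 ≈ 108 L

108 L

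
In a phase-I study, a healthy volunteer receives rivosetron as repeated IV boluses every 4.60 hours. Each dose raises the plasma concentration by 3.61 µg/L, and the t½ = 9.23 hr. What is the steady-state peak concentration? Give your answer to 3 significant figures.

12.4 µg/L

k = ln 2 / 9.23 = 0.07510 hr⁻¹
Fraction remaining after one interval: e^(−kτ) = e^(−0.07510 × 4.60) = 0.7079
R = 1 / (1 − 0.7079) = 3.424
Css,max = 3.61 × 3.424 ≈ 12.4 µg/L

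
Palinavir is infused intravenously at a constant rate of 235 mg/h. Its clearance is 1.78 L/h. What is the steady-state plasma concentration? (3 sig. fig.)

132 mg/L

Css = infusion rate / CL = 235 / 1.78 ≈ 132 mg/L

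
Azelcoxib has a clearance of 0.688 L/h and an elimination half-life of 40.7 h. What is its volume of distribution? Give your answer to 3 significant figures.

k = ln 2 / t½ = ln 2 / 40.7 = 0.01703 h⁻¹
V = CL / k = 0.688 / 0.01703 ≈ 40.4 L

40.4 L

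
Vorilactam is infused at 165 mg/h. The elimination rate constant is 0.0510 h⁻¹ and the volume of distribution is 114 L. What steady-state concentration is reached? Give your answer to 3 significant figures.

28.4 mg/L

CL = k · V = 0.0510 × 114 = 5.814 L/h
Css = rate / CL = 165 / 5.814 ≈ 28.4 mg/L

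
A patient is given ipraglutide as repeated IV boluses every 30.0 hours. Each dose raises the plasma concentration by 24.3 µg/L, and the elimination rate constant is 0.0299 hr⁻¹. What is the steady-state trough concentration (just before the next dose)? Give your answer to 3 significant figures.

16.7 µg/L

Fraction remaining after one interval: e^(−kτ) = e^(−0.02990 × 30.0) = 0.4078
R = 1 / (1 − 0.4078) = 1.689
Css,max = 24.3 × 1.689 = 41.03 µg/L
Css,min = Css,max × e^(−kτ) = 41.03 × 0.4078 ≈ 16.7 µg/L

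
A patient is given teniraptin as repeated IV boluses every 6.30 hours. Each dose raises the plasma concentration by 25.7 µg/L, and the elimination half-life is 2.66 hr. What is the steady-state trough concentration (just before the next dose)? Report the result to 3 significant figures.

k = ln 2 / 2.66 = 0.2606 hr⁻¹
Fraction remaining after one interval: e^(−kτ) = e^(−0.2606 × 6.30) = 0.1937
R = 1 / (1 − 0.1937) = 1.240
Css,max = 25.7 × 1.240 = 31.87 µg/L
Css,min = Css,max × e^(−kτ) = 31.87 × 0.1937 ≈ 6.17 µg/L

6.17 µg/L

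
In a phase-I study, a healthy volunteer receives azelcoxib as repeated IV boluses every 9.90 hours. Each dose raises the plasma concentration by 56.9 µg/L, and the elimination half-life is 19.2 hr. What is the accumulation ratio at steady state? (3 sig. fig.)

3.33

k = ln 2 / 19.2 = 0.03610 hr⁻¹
Fraction remaining after one interval: e^(−kτ) = e^(−0.03610 × 9.90) = 0.6995
R = 1 / (1 − 0.6995) = 1 / 0.3005 ≈ 3.33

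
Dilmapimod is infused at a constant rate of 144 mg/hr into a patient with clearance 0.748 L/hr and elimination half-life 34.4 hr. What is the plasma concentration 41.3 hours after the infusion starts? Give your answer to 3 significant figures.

109 mg/L

Css = rate / CL = 144 / 0.748 = 192.5 mg/L
k = ln 2 / 34.4 = 0.02015 hr⁻¹
C(t) = Css (1 − e^(−kt)) = 192.5 × (1 − e^(−0.8322)) = 192.5 × 0.5649 ≈ 109 mg/L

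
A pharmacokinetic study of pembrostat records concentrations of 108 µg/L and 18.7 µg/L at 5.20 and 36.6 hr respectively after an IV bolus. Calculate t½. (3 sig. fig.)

k = ln(C₁/C₂) / (t₂ − t₁) = ln(108/18.7) / (36.6 − 5.20)
  = 1.754 / 31.40 = 0.05585 hr⁻¹
t½ = ln 2 / k = ln 2 / 0.05585 ≈ 12.4 hours

12.4 hours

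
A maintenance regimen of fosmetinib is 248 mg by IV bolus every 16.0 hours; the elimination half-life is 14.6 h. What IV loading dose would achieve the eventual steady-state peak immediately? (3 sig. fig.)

k = ln 2 / 14.6 = 0.04748 h⁻¹
Accumulation ratio R = 1 / (1 − e^(−kτ)) = 1 / (1 − e^(−0.04748×16.0)) = 1 / (1 − 0.4678) = 1.879
Loading dose = maintenance dose × R = 248 × 1.879 ≈ 466 mg

466 mg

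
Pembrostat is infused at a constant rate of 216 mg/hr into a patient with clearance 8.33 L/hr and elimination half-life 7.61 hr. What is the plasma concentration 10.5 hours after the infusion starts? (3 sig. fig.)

Css = rate / CL = 216 / 8.33 = 25.93 mg/L
k = ln 2 / 7.61 = 0.09108 hr⁻¹
C(t) = Css (1 − e^(−kt)) = 25.93 × (1 − e^(−0.9564)) = 25.93 × 0.6157 ≈ 16.0 mg/L

16.0 mg/L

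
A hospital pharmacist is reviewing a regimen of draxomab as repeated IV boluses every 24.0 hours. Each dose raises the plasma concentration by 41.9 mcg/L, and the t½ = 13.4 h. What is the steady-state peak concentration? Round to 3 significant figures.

58.9 mcg/L

k = ln 2 / 13.4 = 0.05173 h⁻¹
Fraction remaining after one interval: e^(−kτ) = e^(−0.05173 × 24.0) = 0.2890
R = 1 / (1 − 0.2890) = 1.406
Css,max = 41.9 × 1.406 ≈ 58.9 mcg/L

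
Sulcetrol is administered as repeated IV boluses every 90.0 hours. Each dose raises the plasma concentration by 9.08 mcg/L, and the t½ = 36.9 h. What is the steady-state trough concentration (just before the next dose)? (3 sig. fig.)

2.05 mcg/L

k = ln 2 / 36.9 = 0.01878 h⁻¹
Fraction remaining after one interval: e^(−kτ) = e^(−0.01878 × 90.0) = 0.1844
R = 1 / (1 − 0.1844) = 1.226
Css,max = 9.08 × 1.226 = 11.13 mcg/L
Css,min = Css,max × e^(−kτ) = 11.13 × 0.1844 ≈ 2.05 mcg/L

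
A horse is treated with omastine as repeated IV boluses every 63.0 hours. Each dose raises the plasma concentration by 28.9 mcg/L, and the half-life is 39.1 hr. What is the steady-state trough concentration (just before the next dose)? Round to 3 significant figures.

k = ln 2 / 39.1 = 0.01773 hr⁻¹
Fraction remaining after one interval: e^(−kτ) = e^(−0.01773 × 63.0) = 0.3273
R = 1 / (1 − 0.3273) = 1.487
Css,max = 28.9 × 1.487 = 42.96 mcg/L
Css,min = Css,max × e^(−kτ) = 42.96 × 0.3273 ≈ 14.1 mcg/L

14.1 mcg/L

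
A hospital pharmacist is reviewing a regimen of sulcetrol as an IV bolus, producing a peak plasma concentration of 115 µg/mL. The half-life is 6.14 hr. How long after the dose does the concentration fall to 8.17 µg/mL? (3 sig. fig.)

k = ln 2 / 6.14 = 0.1129 hr⁻¹
C(t) = C₀ e^(−kt)  ⇒  t = ln(C₀/C) / k
t = ln(115/8.17) / 0.1129 = 2.644 / 0.1129 ≈ 23.4 hours

23.4 hours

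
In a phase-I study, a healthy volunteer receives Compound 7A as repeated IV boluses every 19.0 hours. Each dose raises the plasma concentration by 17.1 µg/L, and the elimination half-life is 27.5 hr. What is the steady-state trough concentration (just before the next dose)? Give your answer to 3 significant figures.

27.8 µg/L

k = ln 2 / 27.5 = 0.02521 hr⁻¹
Fraction remaining after one interval: e^(−kτ) = e^(−0.02521 × 19.0) = 0.6195
R = 1 / (1 − 0.6195) = 2.628
Css,max = 17.1 × 2.628 = 44.94 µg/L
Css,min = Css,max × e^(−kτ) = 44.94 × 0.6195 ≈ 27.8 µg/L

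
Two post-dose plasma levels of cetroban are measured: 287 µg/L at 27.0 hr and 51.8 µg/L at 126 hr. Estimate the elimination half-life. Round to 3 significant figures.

k = ln(C₁/C₂) / (t₂ − t₁) = ln(287/51.8) / (126 − 27.0)
  = 1.712 / 99.00 = 0.01729 hr⁻¹
t½ = ln 2 / k = ln 2 / 0.01729 ≈ 40.1 hours

40.1 hours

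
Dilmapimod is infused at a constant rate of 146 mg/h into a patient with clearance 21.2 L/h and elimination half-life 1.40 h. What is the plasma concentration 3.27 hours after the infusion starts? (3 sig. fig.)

Css = rate / CL = 146 / 21.2 = 6.887 mg/L
k = ln 2 / 1.40 = 0.4951 h⁻¹
C(t) = Css (1 − e^(−kt)) = 6.887 × (1 − e^(−1.619)) = 6.887 × 0.8019 ≈ 5.52 mg/L

5.52 mg/L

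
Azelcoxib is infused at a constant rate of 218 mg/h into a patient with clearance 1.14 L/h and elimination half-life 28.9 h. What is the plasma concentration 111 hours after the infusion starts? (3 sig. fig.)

178 µg/mL

Css = rate / CL = 218 / 1.14 = 191.2 µg/mL
k = ln 2 / 28.9 = 0.02398 h⁻¹
C(t) = Css (1 − e^(−kt)) = 191.2 × (1 − e^(−2.662)) = 191.2 × 0.9302 ≈ 178 µg/mL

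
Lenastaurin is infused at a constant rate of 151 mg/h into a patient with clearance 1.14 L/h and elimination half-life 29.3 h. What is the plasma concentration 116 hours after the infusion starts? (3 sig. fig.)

Css = rate / CL = 151 / 1.14 = 132.5 µg/mL
k = ln 2 / 29.3 = 0.02366 h⁻¹
C(t) = Css (1 − e^(−kt)) = 132.5 × (1 − e^(−2.744)) = 132.5 × 0.9357 ≈ 124 µg/mL

124 µg/mL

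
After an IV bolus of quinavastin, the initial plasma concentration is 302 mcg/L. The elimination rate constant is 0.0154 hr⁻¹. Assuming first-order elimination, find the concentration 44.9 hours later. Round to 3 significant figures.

151 mcg/L

C(t) = C₀ e^(−kt) = 302 × e^(−0.01540 × 44.9) = 302 × e^(−0.6915) = 302 × 0.5008 ≈ 151 mcg/L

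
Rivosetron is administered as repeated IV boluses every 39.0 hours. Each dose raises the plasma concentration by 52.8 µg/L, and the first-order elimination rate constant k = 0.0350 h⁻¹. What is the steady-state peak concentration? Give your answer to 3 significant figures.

70.9 µg/L

Fraction remaining after one interval: e^(−kτ) = e^(−0.03500 × 39.0) = 0.2554
R = 1 / (1 − 0.2554) = 1.343
Css,max = 52.8 × 1.343 ≈ 70.9 µg/L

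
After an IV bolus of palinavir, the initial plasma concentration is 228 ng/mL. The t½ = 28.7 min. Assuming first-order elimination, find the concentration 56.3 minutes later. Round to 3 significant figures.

k = ln 2 / 28.7 = 0.02415 min⁻¹
C(t) = C₀ e^(−kt) = 228 × e^(−0.02415 × 56.3) = 228 × e^(−1.360) = 228 × 0.2567 ≈ 58.5 ng/mL

58.5 ng/mL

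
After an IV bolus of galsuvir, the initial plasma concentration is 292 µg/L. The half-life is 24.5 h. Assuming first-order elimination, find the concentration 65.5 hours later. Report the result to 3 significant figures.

k = ln 2 / 24.5 = 0.02829 h⁻¹
65.5 h is 2.673 half-lives, so C = 292 × (1/2)^2.673 = 292 × 0.1567 ≈ 45.8 µg/L

45.8 µg/L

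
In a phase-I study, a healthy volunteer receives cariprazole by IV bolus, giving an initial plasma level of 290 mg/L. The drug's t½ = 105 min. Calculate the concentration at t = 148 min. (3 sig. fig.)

109 mg/L

k = ln 2 / 105 = 0.006601 min⁻¹
C(t) = C₀ e^(−kt) = 290 × e^(−0.006601 × 148) = 290 × e^(−0.9770) = 290 × 0.3764 ≈ 109 mg/L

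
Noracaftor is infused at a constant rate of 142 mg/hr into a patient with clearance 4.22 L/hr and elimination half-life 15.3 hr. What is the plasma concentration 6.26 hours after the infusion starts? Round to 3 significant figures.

Css = rate / CL = 142 / 4.22 = 33.65 µg/mL
k = ln 2 / 15.3 = 0.04530 hr⁻¹
C(t) = Css (1 − e^(−kt)) = 33.65 × (1 − e^(−0.2836)) = 33.65 × 0.2469 ≈ 8.31 µg/mL

8.31 µg/mL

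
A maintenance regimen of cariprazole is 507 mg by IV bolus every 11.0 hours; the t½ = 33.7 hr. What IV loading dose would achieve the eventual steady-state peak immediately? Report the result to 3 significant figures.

2500 mg

k = ln 2 / 33.7 = 0.02057 hr⁻¹
Accumulation ratio R = 1 / (1 − e^(−kτ)) = 1 / (1 − e^(−0.02057×11.0)) = 1 / (1 − 0.7975) = 4.939
Loading dose = maintenance dose × R = 507 × 4.939 ≈ 2500 mg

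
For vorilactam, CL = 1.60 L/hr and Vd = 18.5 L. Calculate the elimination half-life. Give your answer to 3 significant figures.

k = CL / V = 1.60 / 18.5 = 0.08649 hr⁻¹
t½ = ln 2 / k = ln 2 / 0.08649 ≈ 8.01 hours

8.01 hours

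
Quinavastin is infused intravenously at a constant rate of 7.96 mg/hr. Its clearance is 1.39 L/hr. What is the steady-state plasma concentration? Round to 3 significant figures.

Css = infusion rate / CL = 7.96 / 1.39 ≈ 5.73 mg/L

5.73 mg/L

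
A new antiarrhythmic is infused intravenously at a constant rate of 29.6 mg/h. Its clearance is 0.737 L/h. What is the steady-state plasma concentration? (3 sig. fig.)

Css = infusion rate / CL = 29.6 / 0.737 ≈ 40.2 mg/L

40.2 mg/L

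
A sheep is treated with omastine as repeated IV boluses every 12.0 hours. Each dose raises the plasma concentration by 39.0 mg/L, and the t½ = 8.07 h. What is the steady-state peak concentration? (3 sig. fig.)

60.6 mg/L

k = ln 2 / 8.07 = 0.08589 h⁻¹
Fraction remaining after one interval: e^(−kτ) = e^(−0.08589 × 12.0) = 0.3568
R = 1 / (1 − 0.3568) = 1.555
Css,max = 39.0 × 1.555 ≈ 60.6 mg/L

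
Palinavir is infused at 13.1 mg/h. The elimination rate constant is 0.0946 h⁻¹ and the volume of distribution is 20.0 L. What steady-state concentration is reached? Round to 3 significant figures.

CL = k · V = 0.0946 × 20.0 = 1.892 L/h
Css = rate / CL = 13.1 / 1.892 ≈ 6.92 mg/L

6.92 mg/L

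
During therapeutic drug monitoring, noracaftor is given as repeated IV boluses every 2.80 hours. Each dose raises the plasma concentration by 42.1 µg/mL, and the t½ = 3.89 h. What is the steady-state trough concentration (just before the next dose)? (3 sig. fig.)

k = ln 2 / 3.89 = 0.1782 h⁻¹
Fraction remaining after one interval: e^(−kτ) = e^(−0.1782 × 2.80) = 0.6072
R = 1 / (1 − 0.6072) = 2.546
Css,max = 42.1 × 2.546 = 107.2 µg/mL
Css,min = Css,max × e^(−kτ) = 107.2 × 0.6072 ≈ 65.1 µg/mL

65.1 µg/mL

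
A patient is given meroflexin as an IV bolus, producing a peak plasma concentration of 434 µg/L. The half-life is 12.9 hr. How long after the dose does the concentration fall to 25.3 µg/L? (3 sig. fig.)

52.9 hours

k = ln 2 / 12.9 = 0.05373 hr⁻¹
C(t) = C₀ e^(−kt)  ⇒  t = ln(C₀/C) / k
t = ln(434/25.3) / 0.05373 = 2.842 / 0.05373 ≈ 52.9 hours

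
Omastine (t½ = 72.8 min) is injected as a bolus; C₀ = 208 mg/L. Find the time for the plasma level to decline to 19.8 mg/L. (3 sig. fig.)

247 minutes

k = ln 2 / 72.8 = 0.009521 min⁻¹
C(t) = C₀ e^(−kt)  ⇒  t = ln(C₀/C) / k
t = ln(208/19.8) / 0.009521 = 2.352 / 0.009521 ≈ 247 minutes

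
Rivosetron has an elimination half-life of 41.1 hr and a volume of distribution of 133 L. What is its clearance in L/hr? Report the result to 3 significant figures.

2.24 L/hr

k = ln 2 / t½ = ln 2 / 41.1 = 0.01686 hr⁻¹
CL = k · V = 0.01686 × 133 ≈ 2.24 L/hr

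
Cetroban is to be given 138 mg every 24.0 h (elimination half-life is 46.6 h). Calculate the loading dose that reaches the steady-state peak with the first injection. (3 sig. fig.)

460 mg

k = ln 2 / 46.6 = 0.01487 h⁻¹
Accumulation ratio R = 1 / (1 − e^(−kτ)) = 1 / (1 − e^(−0.01487×24.0)) = 1 / (1 − 0.6998) = 3.331
Loading dose = maintenance dose × R = 138 × 3.331 ≈ 460 mg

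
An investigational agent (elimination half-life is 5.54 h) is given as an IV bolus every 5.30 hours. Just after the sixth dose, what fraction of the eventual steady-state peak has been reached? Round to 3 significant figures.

k = ln 2 / 5.54 = 0.1251 h⁻¹
f_n = 1 − e^(−nkτ) = 1 − e^(−6 × 0.1251 × 5.30) = 1 − e^(−3.979) = 1 − 0.01871 ≈ 0.981

0.981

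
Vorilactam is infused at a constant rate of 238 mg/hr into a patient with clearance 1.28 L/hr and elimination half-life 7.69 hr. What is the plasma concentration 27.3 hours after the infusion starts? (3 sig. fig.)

Css = rate / CL = 238 / 1.28 = 185.9 µg/mL
k = ln 2 / 7.69 = 0.09014 hr⁻¹
C(t) = Css (1 − e^(−kt)) = 185.9 × (1 − e^(−2.461)) = 185.9 × 0.9146 ≈ 170 µg/mL

170 µg/mL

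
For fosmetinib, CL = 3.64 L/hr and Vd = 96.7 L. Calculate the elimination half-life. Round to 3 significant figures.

18.4 hours

k = CL / V = 3.64 / 96.7 = 0.03764 hr⁻¹
t½ = ln 2 / k = ln 2 / 0.03764 ≈ 18.4 hours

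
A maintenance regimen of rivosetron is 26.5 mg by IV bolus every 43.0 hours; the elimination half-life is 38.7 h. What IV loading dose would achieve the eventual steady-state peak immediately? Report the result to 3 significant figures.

49.3 mg

k = ln 2 / 38.7 = 0.01791 h⁻¹
Accumulation ratio R = 1 / (1 − e^(−kτ)) = 1 / (1 − e^(−0.01791×43.0)) = 1 / (1 − 0.4629) = 1.862
Loading dose = maintenance dose × R = 26.5 × 1.862 ≈ 49.3 mg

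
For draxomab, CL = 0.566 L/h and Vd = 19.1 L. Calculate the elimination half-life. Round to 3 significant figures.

23.4 hours

k = CL / V = 0.566 / 19.1 = 0.02963 h⁻¹
t½ = ln 2 / k = ln 2 / 0.02963 ≈ 23.4 hours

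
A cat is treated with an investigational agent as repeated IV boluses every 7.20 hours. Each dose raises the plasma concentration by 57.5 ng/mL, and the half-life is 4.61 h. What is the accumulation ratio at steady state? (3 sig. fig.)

1.51

k = ln 2 / 4.61 = 0.1504 h⁻¹
Fraction remaining after one interval: e^(−kτ) = e^(−0.1504 × 7.20) = 0.3387
R = 1 / (1 − 0.3387) = 1 / 0.6613 ≈ 1.51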